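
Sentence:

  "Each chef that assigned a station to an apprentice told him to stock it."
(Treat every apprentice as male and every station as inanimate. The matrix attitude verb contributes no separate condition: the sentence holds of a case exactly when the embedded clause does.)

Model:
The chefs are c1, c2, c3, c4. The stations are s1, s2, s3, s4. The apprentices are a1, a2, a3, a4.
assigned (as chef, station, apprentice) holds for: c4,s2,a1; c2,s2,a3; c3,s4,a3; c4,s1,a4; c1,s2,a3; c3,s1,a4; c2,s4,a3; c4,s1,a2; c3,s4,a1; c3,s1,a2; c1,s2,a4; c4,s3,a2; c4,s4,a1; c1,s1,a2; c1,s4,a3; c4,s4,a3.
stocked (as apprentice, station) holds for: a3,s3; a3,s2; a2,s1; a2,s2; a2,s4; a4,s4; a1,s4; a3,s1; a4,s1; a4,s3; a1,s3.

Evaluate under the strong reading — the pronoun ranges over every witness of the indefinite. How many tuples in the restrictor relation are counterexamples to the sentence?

7

"him" takes "an apprentice" as antecedent and "it" takes "a station"; both are donkey pronouns co-varying with the restrictor.
Strong reading: for every (c,s,a) with assigned(c,s,a), stocked(a,s).
Restrictor triples: (c1,s1,a2)→stocked(a2,s1) ✓  (c1,s2,a3)→stocked(a3,s2) ✓  (c1,s2,a4)→stocked(a4,s2) ✗  (c1,s4,a3)→stocked(a3,s4) ✗  (c2,s2,a3)→stocked(a3,s2) ✓  (c2,s4,a3)→stocked(a3,s4) ✗  (c3,s1,a2)→stocked(a2,s1) ✓  (c3,s1,a4)→stocked(a4,s1) ✓  (c3,s4,a1)→stocked(a1,s4) ✓  (c3,s4,a3)→stocked(a3,s4) ✗  (c4,s1,a2)→stocked(a2,s1) ✓  (c4,s1,a4)→stocked(a4,s1) ✓  (c4,s2,a1)→stocked(a1,s2) ✗  (c4,s3,a2)→stocked(a2,s3) ✗  (c4,s4,a1)→stocked(a1,s4) ✓  (c4,s4,a3)→stocked(a3,s4) ✗
Counterexamples (restrictor triples failing the scope): 7.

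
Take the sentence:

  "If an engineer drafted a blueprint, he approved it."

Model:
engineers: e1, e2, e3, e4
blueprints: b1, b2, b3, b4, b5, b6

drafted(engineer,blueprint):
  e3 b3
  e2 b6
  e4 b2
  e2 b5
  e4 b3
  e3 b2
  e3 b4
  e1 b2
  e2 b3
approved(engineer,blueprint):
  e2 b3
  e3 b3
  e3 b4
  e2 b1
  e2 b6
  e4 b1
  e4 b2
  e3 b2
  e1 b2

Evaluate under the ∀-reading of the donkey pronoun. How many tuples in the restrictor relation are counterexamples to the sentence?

2

"it" takes "a blueprint" as antecedent — a donkey pronoun bound across the clause boundary.
Strong reading: for every (e,b) with drafted(e,b), approved(e,b).
Restrictor pairs: (e1,b2) ✓  (e2,b3) ✓  (e2,b5) ✗  (e2,b6) ✓  (e3,b2) ✓  (e3,b3) ✓  (e3,b4) ✓  (e4,b2) ✓  (e4,b3) ✗
Counterexamples (restrictor pairs failing the scope): 2.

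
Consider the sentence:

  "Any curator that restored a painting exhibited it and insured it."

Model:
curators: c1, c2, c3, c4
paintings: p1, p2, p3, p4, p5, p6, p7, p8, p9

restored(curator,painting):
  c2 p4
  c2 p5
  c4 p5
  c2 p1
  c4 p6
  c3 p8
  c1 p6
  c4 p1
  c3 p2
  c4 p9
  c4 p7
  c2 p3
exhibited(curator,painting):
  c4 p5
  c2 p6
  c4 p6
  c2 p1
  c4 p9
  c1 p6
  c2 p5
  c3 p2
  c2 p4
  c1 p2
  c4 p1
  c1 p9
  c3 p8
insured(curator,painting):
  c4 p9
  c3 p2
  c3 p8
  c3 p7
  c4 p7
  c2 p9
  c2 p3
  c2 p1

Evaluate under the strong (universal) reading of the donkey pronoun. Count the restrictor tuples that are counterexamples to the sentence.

8

"it" takes "a painting" as antecedent — a donkey pronoun bound across the clause boundary.
Strong reading: for every (c,p) with restored(c,p), exhibited(c,p) ∧ insured(c,p).
Restrictor pairs: (c1,p6) ✗  (c2,p1) ✓  (c2,p3) ✗  (c2,p4) ✗  (c2,p5) ✗  (c3,p2) ✓  (c3,p8) ✓  (c4,p1) ✗  (c4,p5) ✗  (c4,p6) ✗  (c4,p7) ✗  (c4,p9) ✓
Counterexamples (restrictor pairs failing the scope): 8.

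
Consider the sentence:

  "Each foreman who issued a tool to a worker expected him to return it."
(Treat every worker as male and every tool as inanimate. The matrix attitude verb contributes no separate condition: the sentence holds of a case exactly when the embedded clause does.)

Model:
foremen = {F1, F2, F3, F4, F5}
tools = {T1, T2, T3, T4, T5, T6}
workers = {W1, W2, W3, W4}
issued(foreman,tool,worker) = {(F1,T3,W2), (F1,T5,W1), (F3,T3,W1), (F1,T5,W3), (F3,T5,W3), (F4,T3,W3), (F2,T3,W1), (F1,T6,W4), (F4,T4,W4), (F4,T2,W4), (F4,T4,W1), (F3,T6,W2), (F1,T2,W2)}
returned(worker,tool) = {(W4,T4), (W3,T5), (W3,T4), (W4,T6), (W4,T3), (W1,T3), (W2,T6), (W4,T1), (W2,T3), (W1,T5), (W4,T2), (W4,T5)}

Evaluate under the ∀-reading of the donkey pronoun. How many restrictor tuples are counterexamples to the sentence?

3

"him" takes "a worker" as antecedent and "it" takes "a tool"; both are donkey pronouns co-varying with the restrictor.
Strong reading: for every (f,t,w) with issued(f,t,w), returned(w,t).
Restrictor triples: (F1,T2,W2)→returned(W2,T2) ✗  (F1,T3,W2)→returned(W2,T3) ✓  (F1,T5,W1)→returned(W1,T5) ✓  (F1,T5,W3)→returned(W3,T5) ✓  (F1,T6,W4)→returned(W4,T6) ✓  (F2,T3,W1)→returned(W1,T3) ✓  (F3,T3,W1)→returned(W1,T3) ✓  (F3,T5,W3)→returned(W3,T5) ✓  (F3,T6,W2)→returned(W2,T6) ✓  (F4,T2,W4)→returned(W4,T2) ✓  (F4,T3,W3)→returned(W3,T3) ✗  (F4,T4,W1)→returned(W1,T4) ✗  (F4,T4,W4)→returned(W4,T4) ✓
Counterexamples (restrictor triples failing the scope): 3.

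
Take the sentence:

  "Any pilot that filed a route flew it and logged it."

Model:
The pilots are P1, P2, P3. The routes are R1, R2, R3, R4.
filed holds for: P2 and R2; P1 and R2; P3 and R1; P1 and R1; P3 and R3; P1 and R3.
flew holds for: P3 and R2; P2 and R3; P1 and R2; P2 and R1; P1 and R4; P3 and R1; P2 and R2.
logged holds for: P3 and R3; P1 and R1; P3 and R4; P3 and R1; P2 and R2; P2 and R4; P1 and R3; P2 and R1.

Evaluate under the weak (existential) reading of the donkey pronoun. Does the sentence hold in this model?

"it" takes "a route" as antecedent — a donkey pronoun bound across the clause boundary.
Weak reading: every pilot p with some filed-route has at least one filed-route r such that flew(p,r) ∧ logged(p,r).
Per pilot: P1:✗  P2:✓  P3:✓
P1 has no witness among its filed-routes.

False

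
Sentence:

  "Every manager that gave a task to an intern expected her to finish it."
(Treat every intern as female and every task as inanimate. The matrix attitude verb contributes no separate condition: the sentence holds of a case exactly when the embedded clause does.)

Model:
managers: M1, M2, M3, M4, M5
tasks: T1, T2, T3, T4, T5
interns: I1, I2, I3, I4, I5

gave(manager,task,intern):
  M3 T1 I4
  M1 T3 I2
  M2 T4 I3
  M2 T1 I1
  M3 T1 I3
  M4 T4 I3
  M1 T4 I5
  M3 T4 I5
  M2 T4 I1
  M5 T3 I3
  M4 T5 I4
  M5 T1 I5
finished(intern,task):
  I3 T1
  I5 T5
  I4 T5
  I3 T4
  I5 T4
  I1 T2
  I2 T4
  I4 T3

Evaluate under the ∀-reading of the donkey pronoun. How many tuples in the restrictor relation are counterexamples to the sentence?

"her" takes "an intern" as antecedent and "it" takes "a task"; both are donkey pronouns co-varying with the restrictor.
Strong reading: for every (m,t,i) with gave(m,t,i), finished(i,t).
Restrictor triples: (M1,T3,I2)→finished(I2,T3) ✗  (M1,T4,I5)→finished(I5,T4) ✓  (M2,T1,I1)→finished(I1,T1) ✗  (M2,T4,I1)→finished(I1,T4) ✗  (M2,T4,I3)→finished(I3,T4) ✓  (M3,T1,I3)→finished(I3,T1) ✓  (M3,T1,I4)→finished(I4,T1) ✗  (M3,T4,I5)→finished(I5,T4) ✓  (M4,T4,I3)→finished(I3,T4) ✓  (M4,T5,I4)→finished(I4,T5) ✓  (M5,T1,I5)→finished(I5,T1) ✗  (M5,T3,I3)→finished(I3,T3) ✗
Counterexamples (restrictor triples failing the scope): 6.

6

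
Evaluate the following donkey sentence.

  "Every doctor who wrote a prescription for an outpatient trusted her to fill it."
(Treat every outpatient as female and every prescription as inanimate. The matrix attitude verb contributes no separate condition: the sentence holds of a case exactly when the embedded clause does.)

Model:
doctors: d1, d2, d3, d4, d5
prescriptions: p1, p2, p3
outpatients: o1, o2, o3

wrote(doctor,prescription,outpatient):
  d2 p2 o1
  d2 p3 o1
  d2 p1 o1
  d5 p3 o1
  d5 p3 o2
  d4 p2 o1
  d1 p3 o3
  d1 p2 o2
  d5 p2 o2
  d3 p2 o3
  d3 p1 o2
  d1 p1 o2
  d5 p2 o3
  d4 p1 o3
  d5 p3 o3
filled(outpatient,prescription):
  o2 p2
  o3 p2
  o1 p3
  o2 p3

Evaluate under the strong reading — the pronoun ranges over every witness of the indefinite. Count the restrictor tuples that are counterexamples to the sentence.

"her" takes "an outpatient" as antecedent and "it" takes "a prescription"; both are donkey pronouns co-varying with the restrictor.
Strong reading: for every (d,p,o) with wrote(d,p,o), filled(o,p).
Restrictor triples: (d1,p1,o2)→filled(o2,p1) ✗  (d1,p2,o2)→filled(o2,p2) ✓  (d1,p3,o3)→filled(o3,p3) ✗  (d2,p1,o1)→filled(o1,p1) ✗  (d2,p2,o1)→filled(o1,p2) ✗  (d2,p3,o1)→filled(o1,p3) ✓  (d3,p1,o2)→filled(o2,p1) ✗  (d3,p2,o3)→filled(o3,p2) ✓  (d4,p1,o3)→filled(o3,p1) ✗  (d4,p2,o1)→filled(o1,p2) ✗  (d5,p2,o2)→filled(o2,p2) ✓  (d5,p2,o3)→filled(o3,p2) ✓  (d5,p3,o1)→filled(o1,p3) ✓  (d5,p3,o2)→filled(o2,p3) ✓  (d5,p3,o3)→filled(o3,p3) ✗
Counterexamples (restrictor triples failing the scope): 8.

8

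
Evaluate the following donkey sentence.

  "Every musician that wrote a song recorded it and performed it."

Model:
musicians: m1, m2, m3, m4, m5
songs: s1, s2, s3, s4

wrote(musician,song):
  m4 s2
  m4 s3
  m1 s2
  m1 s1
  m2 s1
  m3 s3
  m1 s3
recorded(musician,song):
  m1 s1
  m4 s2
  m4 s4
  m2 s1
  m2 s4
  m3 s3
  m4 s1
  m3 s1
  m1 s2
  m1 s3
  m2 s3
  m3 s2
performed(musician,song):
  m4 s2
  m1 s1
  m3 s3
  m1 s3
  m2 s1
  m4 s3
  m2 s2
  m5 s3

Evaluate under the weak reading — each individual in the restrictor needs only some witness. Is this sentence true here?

True

"it" takes "a song" as antecedent — a donkey pronoun bound across the clause boundary.
Weak reading: every musician m with some wrote-song has at least one wrote-song s such that recorded(m,s) ∧ performed(m,s).
Per musician: m1:✓  m2:✓  m3:✓  m4:✓
Every musician in the restrictor has a witness.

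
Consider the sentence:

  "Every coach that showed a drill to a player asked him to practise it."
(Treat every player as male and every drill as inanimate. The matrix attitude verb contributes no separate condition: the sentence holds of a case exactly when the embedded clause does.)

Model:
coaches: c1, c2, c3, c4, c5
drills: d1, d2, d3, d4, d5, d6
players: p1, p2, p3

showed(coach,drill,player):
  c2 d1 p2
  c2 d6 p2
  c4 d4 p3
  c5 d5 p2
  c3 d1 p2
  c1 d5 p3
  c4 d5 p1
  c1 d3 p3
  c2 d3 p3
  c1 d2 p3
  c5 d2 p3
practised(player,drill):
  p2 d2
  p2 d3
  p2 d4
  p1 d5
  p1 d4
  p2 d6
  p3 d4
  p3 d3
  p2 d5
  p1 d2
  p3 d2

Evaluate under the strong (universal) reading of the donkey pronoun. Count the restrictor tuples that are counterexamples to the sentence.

"him" takes "a player" as antecedent and "it" takes "a drill"; both are donkey pronouns co-varying with the restrictor.
Strong reading: for every (c,d,p) with showed(c,d,p), practised(p,d).
Restrictor triples: (c1,d2,p3)→practised(p3,d2) ✓  (c1,d3,p3)→practised(p3,d3) ✓  (c1,d5,p3)→practised(p3,d5) ✗  (c2,d1,p2)→practised(p2,d1) ✗  (c2,d3,p3)→practised(p3,d3) ✓  (c2,d6,p2)→practised(p2,d6) ✓  (c3,d1,p2)→practised(p2,d1) ✗  (c4,d4,p3)→practised(p3,d4) ✓  (c4,d5,p1)→practised(p1,d5) ✓  (c5,d2,p3)→practised(p3,d2) ✓  (c5,d5,p2)→practised(p2,d5) ✓
Counterexamples (restrictor triples failing the scope): 3.

3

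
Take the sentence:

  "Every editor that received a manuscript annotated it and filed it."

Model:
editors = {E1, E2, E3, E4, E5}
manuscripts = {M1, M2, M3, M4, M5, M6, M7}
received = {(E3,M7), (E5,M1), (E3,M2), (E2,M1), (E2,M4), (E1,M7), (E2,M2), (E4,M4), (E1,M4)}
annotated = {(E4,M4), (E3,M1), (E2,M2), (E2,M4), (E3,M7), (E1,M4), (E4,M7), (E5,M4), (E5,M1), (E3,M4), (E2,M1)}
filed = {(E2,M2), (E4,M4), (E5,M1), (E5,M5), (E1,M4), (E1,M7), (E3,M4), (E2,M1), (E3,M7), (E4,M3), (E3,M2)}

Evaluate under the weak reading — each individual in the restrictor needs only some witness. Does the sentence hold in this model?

True

"it" takes "a manuscript" as antecedent — a donkey pronoun bound across the clause boundary.
Weak reading: every editor e with some received-manuscript has at least one received-manuscript m such that annotated(e,m) ∧ filed(e,m).
Per editor: E1:✓  E2:✓  E3:✓  E4:✓  E5:✓
Every editor in the restrictor has a witness.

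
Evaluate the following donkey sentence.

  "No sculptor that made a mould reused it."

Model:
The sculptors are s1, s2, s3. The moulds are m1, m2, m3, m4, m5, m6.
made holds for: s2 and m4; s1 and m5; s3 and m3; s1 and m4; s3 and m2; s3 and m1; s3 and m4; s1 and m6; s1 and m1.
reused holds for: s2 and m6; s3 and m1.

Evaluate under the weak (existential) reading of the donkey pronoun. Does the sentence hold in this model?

"it" takes "a mould" as antecedent — a donkey pronoun bound across the clause boundary.
Truth condition: for no (s,m) with made(s,m) does reused(s,m) hold.
Restrictor pairs — does the scope hold? (s1,m1):fails  (s1,m4):fails  (s1,m5):fails  (s1,m6):fails  (s2,m4):fails  (s3,m1):holds  (s3,m2):fails  (s3,m3):fails  (s3,m4):fails
Scope holds for 1 pair(s), so the sentence is false.

False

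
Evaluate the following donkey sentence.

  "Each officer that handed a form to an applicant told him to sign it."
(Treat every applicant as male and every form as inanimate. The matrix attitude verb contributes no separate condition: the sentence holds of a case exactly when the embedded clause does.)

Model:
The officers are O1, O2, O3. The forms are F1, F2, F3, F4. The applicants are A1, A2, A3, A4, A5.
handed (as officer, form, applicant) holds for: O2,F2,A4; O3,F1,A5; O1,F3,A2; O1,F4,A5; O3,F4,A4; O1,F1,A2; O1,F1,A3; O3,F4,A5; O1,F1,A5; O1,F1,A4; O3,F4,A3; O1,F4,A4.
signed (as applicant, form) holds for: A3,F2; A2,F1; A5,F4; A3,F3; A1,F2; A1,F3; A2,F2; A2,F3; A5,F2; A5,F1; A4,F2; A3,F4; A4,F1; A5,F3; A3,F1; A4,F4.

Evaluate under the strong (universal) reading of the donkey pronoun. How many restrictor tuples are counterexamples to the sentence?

0

"him" takes "an applicant" as antecedent and "it" takes "a form"; both are donkey pronouns co-varying with the restrictor.
Strong reading: for every (o,f,a) with handed(o,f,a), signed(a,f).
Restrictor triples: (O1,F1,A2)→signed(A2,F1) ✓  (O1,F1,A3)→signed(A3,F1) ✓  (O1,F1,A4)→signed(A4,F1) ✓  (O1,F1,A5)→signed(A5,F1) ✓  (O1,F3,A2)→signed(A2,F3) ✓  (O1,F4,A4)→signed(A4,F4) ✓  (O1,F4,A5)→signed(A5,F4) ✓  (O2,F2,A4)→signed(A4,F2) ✓  (O3,F1,A5)→signed(A5,F1) ✓  (O3,F4,A3)→signed(A3,F4) ✓  (O3,F4,A4)→signed(A4,F4) ✓  (O3,F4,A5)→signed(A5,F4) ✓
Counterexamples (restrictor triples failing the scope): 0.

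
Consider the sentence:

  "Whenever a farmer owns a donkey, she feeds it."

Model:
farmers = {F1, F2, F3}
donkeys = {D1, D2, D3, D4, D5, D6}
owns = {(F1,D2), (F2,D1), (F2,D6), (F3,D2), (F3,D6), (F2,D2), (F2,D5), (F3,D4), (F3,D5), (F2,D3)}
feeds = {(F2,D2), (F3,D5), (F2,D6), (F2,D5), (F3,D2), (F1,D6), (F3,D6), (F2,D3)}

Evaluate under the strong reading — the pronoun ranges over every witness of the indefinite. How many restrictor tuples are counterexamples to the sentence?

"it" takes "a donkey" as antecedent — a donkey pronoun bound across the clause boundary.
Strong reading: for every (f,d) with owns(f,d), feeds(f,d).
Restrictor pairs: (F1,D2) ✗  (F2,D1) ✗  (F2,D2) ✓  (F2,D3) ✓  (F2,D5) ✓  (F2,D6) ✓  (F3,D2) ✓  (F3,D4) ✗  (F3,D5) ✓  (F3,D6) ✓
Counterexamples (restrictor pairs failing the scope): 3.

3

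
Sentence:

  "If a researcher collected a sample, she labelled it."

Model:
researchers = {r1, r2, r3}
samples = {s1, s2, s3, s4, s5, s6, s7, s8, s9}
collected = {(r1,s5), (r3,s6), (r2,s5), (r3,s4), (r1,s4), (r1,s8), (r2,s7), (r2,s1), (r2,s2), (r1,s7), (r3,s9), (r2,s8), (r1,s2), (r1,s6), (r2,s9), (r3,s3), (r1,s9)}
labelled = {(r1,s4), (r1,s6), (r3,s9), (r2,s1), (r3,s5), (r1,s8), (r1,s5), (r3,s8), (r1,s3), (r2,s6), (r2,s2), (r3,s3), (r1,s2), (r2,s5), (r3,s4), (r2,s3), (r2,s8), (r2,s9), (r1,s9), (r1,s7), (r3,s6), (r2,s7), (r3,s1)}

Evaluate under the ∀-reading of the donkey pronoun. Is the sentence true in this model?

"it" takes "a sample" as antecedent — a donkey pronoun bound across the clause boundary.
Strong reading: for every (r,s) with collected(r,s), labelled(r,s).
Restrictor pairs: (r1,s2) ✓  (r1,s4) ✓  (r1,s5) ✓  (r1,s6) ✓  (r1,s7) ✓  (r1,s8) ✓  (r1,s9) ✓  (r2,s1) ✓  (r2,s2) ✓  (r2,s5) ✓  (r2,s7) ✓  (r2,s8) ✓  (r2,s9) ✓  (r3,s3) ✓  (r3,s4) ✓  (r3,s6) ✓  (r3,s9) ✓
Every restrictor pair satisfies the scope.

True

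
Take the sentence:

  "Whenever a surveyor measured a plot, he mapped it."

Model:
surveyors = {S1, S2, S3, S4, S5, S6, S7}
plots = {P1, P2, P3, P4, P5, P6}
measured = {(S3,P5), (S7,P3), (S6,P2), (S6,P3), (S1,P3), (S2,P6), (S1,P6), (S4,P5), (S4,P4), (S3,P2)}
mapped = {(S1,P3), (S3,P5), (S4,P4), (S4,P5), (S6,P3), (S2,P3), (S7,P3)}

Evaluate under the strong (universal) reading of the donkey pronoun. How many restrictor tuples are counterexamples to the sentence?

4

"it" takes "a plot" as antecedent — a donkey pronoun bound across the clause boundary.
Strong reading: for every (s,p) with measured(s,p), mapped(s,p).
Restrictor pairs: (S1,P3) ✓  (S1,P6) ✗  (S2,P6) ✗  (S3,P2) ✗  (S3,P5) ✓  (S4,P4) ✓  (S4,P5) ✓  (S6,P2) ✗  (S6,P3) ✓  (S7,P3) ✓
Counterexamples (restrictor pairs failing the scope): 4.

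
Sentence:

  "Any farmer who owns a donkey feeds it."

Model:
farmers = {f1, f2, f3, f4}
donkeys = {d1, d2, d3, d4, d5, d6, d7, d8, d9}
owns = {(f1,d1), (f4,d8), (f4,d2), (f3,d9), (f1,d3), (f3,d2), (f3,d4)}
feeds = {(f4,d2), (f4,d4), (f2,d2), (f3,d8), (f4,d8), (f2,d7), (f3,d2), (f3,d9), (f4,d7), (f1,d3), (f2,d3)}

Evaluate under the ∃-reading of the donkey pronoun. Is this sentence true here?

"it" takes "a donkey" as antecedent — a donkey pronoun bound across the clause boundary.
Weak reading: every farmer f with some owns-donkey has at least one owns-donkey d such that feeds(f,d).
Per farmer: f1:✓  f3:✓  f4:✓
Every farmer in the restrictor has a witness.

True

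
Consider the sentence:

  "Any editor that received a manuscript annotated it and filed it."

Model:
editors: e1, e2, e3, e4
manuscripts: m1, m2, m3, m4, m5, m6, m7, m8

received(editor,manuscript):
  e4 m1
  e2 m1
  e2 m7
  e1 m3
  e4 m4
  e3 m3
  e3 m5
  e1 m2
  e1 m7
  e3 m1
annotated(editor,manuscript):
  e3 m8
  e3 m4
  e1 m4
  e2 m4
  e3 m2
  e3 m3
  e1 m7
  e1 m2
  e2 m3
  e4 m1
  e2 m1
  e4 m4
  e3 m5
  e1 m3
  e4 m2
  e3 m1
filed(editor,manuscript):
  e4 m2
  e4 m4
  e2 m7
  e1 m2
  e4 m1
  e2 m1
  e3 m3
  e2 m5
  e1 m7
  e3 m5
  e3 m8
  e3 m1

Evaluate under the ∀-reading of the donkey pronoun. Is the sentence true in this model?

"it" takes "a manuscript" as antecedent — a donkey pronoun bound across the clause boundary.
Strong reading: for every (e,m) with received(e,m), annotated(e,m) ∧ filed(e,m).
Restrictor pairs: (e1,m2) ✓  (e1,m3) ✗  (e1,m7) ✓  (e2,m1) ✓  (e2,m7) ✗  (e3,m1) ✓  (e3,m3) ✓  (e3,m5) ✓  (e4,m1) ✓  (e4,m4) ✓
Counterexample: (e1,m3) is in received but fails the scope.

False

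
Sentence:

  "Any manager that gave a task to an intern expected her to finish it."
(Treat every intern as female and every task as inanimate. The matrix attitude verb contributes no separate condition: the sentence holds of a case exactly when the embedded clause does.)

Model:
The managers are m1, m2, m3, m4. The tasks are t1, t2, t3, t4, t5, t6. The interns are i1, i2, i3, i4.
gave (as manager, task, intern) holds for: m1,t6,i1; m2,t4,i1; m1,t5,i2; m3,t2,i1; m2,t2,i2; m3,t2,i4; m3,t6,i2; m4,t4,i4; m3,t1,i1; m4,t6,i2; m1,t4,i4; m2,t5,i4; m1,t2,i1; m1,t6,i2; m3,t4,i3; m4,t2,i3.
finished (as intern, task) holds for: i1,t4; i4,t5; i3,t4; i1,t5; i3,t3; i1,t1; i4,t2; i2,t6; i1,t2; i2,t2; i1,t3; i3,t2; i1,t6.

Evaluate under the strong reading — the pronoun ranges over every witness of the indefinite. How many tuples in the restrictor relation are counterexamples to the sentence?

"her" takes "an intern" as antecedent and "it" takes "a task"; both are donkey pronouns co-varying with the restrictor.
Strong reading: for every (m,t,i) with gave(m,t,i), finished(i,t).
Restrictor triples: (m1,t2,i1)→finished(i1,t2) ✓  (m1,t4,i4)→finished(i4,t4) ✗  (m1,t5,i2)→finished(i2,t5) ✗  (m1,t6,i1)→finished(i1,t6) ✓  (m1,t6,i2)→finished(i2,t6) ✓  (m2,t2,i2)→finished(i2,t2) ✓  (m2,t4,i1)→finished(i1,t4) ✓  (m2,t5,i4)→finished(i4,t5) ✓  (m3,t1,i1)→finished(i1,t1) ✓  (m3,t2,i1)→finished(i1,t2) ✓  (m3,t2,i4)→finished(i4,t2) ✓  (m3,t4,i3)→finished(i3,t4) ✓  (m3,t6,i2)→finished(i2,t6) ✓  (m4,t2,i3)→finished(i3,t2) ✓  (m4,t4,i4)→finished(i4,t4) ✗  (m4,t6,i2)→finished(i2,t6) ✓
Counterexamples (restrictor triples failing the scope): 3.

3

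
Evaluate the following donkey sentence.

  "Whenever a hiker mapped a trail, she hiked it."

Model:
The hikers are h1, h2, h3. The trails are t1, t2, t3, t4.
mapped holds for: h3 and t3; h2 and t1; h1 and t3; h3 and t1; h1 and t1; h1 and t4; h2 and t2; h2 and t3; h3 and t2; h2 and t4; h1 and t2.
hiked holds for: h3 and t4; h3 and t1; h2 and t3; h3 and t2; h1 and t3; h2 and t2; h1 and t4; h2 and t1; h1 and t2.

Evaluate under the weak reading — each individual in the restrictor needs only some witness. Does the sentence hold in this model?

True

"it" takes "a trail" as antecedent — a donkey pronoun bound across the clause boundary.
Weak reading: every hiker h with some mapped-trail has at least one mapped-trail t such that hiked(h,t).
Per hiker: h1:✓  h2:✓  h3:✓
Every hiker in the restrictor has a witness.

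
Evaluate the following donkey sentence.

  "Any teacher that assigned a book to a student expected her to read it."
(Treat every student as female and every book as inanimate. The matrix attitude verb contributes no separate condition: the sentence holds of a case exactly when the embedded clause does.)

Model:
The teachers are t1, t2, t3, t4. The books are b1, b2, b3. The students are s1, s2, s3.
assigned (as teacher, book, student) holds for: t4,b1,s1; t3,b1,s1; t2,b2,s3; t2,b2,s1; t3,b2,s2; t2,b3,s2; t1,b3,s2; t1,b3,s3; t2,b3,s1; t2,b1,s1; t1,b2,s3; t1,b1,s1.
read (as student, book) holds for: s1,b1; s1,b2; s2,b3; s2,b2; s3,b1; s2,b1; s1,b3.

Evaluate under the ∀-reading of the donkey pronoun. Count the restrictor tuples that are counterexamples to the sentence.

3

"her" takes "a student" as antecedent and "it" takes "a book"; both are donkey pronouns co-varying with the restrictor.
Strong reading: for every (t,b,s) with assigned(t,b,s), read(s,b).
Restrictor triples: (t1,b1,s1)→read(s1,b1) ✓  (t1,b2,s3)→read(s3,b2) ✗  (t1,b3,s2)→read(s2,b3) ✓  (t1,b3,s3)→read(s3,b3) ✗  (t2,b1,s1)→read(s1,b1) ✓  (t2,b2,s1)→read(s1,b2) ✓  (t2,b2,s3)→read(s3,b2) ✗  (t2,b3,s1)→read(s1,b3) ✓  (t2,b3,s2)→read(s2,b3) ✓  (t3,b1,s1)→read(s1,b1) ✓  (t3,b2,s2)→read(s2,b2) ✓  (t4,b1,s1)→read(s1,b1) ✓
Counterexamples (restrictor triples failing the scope): 3.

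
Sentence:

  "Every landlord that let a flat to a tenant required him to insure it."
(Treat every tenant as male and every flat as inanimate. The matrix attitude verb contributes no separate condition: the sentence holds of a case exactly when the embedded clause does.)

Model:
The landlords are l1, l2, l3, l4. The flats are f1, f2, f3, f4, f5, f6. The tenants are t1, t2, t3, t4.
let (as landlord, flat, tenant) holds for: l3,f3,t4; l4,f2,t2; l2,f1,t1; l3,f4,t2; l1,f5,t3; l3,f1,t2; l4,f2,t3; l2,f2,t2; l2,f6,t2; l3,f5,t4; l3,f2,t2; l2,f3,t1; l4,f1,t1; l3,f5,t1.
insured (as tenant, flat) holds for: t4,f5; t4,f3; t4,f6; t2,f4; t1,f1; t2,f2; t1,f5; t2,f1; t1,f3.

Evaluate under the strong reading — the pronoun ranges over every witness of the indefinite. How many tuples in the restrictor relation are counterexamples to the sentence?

"him" takes "a tenant" as antecedent and "it" takes "a flat"; both are donkey pronouns co-varying with the restrictor.
Strong reading: for every (l,f,t) with let(l,f,t), insured(t,f).
Restrictor triples: (l1,f5,t3)→insured(t3,f5) ✗  (l2,f1,t1)→insured(t1,f1) ✓  (l2,f2,t2)→insured(t2,f2) ✓  (l2,f3,t1)→insured(t1,f3) ✓  (l2,f6,t2)→insured(t2,f6) ✗  (l3,f1,t2)→insured(t2,f1) ✓  (l3,f2,t2)→insured(t2,f2) ✓  (l3,f3,t4)→insured(t4,f3) ✓  (l3,f4,t2)→insured(t2,f4) ✓  (l3,f5,t1)→insured(t1,f5) ✓  (l3,f5,t4)→insured(t4,f5) ✓  (l4,f1,t1)→insured(t1,f1) ✓  (l4,f2,t2)→insured(t2,f2) ✓  (l4,f2,t3)→insured(t3,f2) ✗
Counterexamples (restrictor triples failing the scope): 3.

3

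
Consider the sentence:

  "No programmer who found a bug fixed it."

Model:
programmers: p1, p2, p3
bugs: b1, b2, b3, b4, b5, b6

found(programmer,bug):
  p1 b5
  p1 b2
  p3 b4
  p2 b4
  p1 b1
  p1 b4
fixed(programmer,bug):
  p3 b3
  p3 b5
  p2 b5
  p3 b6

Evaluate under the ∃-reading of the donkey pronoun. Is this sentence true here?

True

"it" takes "a bug" as antecedent — a donkey pronoun bound across the clause boundary.
Truth condition: for no (p,b) with found(p,b) does fixed(p,b) hold.
Restrictor pairs — does the scope hold? (p1,b1):fails  (p1,b2):fails  (p1,b4):fails  (p1,b5):fails  (p2,b4):fails  (p3,b4):fails
Scope holds for no restrictor pair, so the sentence is true.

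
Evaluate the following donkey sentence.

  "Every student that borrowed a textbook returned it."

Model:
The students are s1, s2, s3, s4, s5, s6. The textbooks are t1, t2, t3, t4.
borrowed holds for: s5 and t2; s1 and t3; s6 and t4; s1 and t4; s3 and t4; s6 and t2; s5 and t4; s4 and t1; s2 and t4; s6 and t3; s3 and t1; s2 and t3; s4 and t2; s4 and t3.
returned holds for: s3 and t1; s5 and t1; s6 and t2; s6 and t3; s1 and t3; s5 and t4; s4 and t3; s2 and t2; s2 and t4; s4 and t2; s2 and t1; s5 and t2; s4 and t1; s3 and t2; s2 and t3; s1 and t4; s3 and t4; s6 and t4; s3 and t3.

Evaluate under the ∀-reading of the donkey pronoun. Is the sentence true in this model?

"it" takes "a textbook" as antecedent — a donkey pronoun bound across the clause boundary.
Strong reading: for every (s,t) with borrowed(s,t), returned(s,t).
Restrictor pairs: (s1,t3) ✓  (s1,t4) ✓  (s2,t3) ✓  (s2,t4) ✓  (s3,t1) ✓  (s3,t4) ✓  (s4,t1) ✓  (s4,t2) ✓  (s4,t3) ✓  (s5,t2) ✓  (s5,t4) ✓  (s6,t2) ✓  (s6,t3) ✓  (s6,t4) ✓
Every restrictor pair satisfies the scope.

True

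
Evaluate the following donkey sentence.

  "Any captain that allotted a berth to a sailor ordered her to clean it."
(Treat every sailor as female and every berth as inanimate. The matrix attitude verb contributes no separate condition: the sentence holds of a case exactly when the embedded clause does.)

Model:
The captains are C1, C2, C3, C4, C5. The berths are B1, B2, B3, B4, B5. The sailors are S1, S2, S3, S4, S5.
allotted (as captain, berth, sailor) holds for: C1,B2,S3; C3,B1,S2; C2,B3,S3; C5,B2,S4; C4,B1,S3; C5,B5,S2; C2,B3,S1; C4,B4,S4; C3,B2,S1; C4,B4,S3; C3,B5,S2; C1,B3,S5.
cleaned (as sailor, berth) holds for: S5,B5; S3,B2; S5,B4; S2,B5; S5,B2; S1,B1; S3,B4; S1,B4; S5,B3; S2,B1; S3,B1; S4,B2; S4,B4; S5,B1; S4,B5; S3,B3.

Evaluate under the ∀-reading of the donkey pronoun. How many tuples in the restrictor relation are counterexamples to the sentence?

"her" takes "a sailor" as antecedent and "it" takes "a berth"; both are donkey pronouns co-varying with the restrictor.
Strong reading: for every (c,b,s) with allotted(c,b,s), cleaned(s,b).
Restrictor triples: (C1,B2,S3)→cleaned(S3,B2) ✓  (C1,B3,S5)→cleaned(S5,B3) ✓  (C2,B3,S1)→cleaned(S1,B3) ✗  (C2,B3,S3)→cleaned(S3,B3) ✓  (C3,B1,S2)→cleaned(S2,B1) ✓  (C3,B2,S1)→cleaned(S1,B2) ✗  (C3,B5,S2)→cleaned(S2,B5) ✓  (C4,B1,S3)→cleaned(S3,B1) ✓  (C4,B4,S3)→cleaned(S3,B4) ✓  (C4,B4,S4)→cleaned(S4,B4) ✓  (C5,B2,S4)→cleaned(S4,B2) ✓  (C5,B5,S2)→cleaned(S2,B5) ✓
Counterexamples (restrictor triples failing the scope): 2.

2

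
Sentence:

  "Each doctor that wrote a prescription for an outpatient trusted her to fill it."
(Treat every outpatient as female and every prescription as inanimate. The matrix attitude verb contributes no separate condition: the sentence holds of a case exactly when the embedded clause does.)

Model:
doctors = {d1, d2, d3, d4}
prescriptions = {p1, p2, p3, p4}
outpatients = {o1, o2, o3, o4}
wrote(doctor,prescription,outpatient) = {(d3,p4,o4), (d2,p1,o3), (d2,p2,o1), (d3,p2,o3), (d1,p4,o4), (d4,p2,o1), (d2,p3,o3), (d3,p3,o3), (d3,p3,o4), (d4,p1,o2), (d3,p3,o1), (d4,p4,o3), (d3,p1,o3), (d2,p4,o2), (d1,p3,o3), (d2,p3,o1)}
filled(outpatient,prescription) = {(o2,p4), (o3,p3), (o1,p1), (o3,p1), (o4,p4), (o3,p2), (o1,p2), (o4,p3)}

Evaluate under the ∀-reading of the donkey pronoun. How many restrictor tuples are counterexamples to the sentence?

4

"her" takes "an outpatient" as antecedent and "it" takes "a prescription"; both are donkey pronouns co-varying with the restrictor.
Strong reading: for every (d,p,o) with wrote(d,p,o), filled(o,p).
Restrictor triples: (d1,p3,o3)→filled(o3,p3) ✓  (d1,p4,o4)→filled(o4,p4) ✓  (d2,p1,o3)→filled(o3,p1) ✓  (d2,p2,o1)→filled(o1,p2) ✓  (d2,p3,o1)→filled(o1,p3) ✗  (d2,p3,o3)→filled(o3,p3) ✓  (d2,p4,o2)→filled(o2,p4) ✓  (d3,p1,o3)→filled(o3,p1) ✓  (d3,p2,o3)→filled(o3,p2) ✓  (d3,p3,o1)→filled(o1,p3) ✗  (d3,p3,o3)→filled(o3,p3) ✓  (d3,p3,o4)→filled(o4,p3) ✓  (d3,p4,o4)→filled(o4,p4) ✓  (d4,p1,o2)→filled(o2,p1) ✗  (d4,p2,o1)→filled(o1,p2) ✓  (d4,p4,o3)→filled(o3,p4) ✗
Counterexamples (restrictor triples failing the scope): 4.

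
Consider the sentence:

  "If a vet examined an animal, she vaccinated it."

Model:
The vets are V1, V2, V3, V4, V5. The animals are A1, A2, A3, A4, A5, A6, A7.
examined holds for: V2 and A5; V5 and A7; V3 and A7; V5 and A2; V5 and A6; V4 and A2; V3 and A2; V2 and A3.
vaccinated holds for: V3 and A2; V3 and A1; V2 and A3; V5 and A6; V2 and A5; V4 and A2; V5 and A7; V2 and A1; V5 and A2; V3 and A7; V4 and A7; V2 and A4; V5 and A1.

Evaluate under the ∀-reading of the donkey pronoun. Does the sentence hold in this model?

"it" takes "an animal" as antecedent — a donkey pronoun bound across the clause boundary.
Strong reading: for every (v,a) with examined(v,a), vaccinated(v,a).
Restrictor pairs: (V2,A3) ✓  (V2,A5) ✓  (V3,A2) ✓  (V3,A7) ✓  (V4,A2) ✓  (V5,A2) ✓  (V5,A6) ✓  (V5,A7) ✓
Every restrictor pair satisfies the scope.

True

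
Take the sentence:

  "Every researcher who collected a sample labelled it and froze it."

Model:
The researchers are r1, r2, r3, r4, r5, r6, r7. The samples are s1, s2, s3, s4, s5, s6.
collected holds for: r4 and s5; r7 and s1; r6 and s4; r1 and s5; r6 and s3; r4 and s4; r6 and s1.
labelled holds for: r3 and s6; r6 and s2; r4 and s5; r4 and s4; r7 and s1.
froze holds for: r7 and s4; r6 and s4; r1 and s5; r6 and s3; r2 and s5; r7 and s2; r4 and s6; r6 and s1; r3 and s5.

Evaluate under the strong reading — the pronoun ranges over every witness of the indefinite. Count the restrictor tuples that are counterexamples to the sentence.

7

"it" takes "a sample" as antecedent — a donkey pronoun bound across the clause boundary.
Strong reading: for every (r,s) with collected(r,s), labelled(r,s) ∧ froze(r,s).
Restrictor pairs: (r1,s5) ✗  (r4,s4) ✗  (r4,s5) ✗  (r6,s1) ✗  (r6,s3) ✗  (r6,s4) ✗  (r7,s1) ✗
Counterexamples (restrictor pairs failing the scope): 7.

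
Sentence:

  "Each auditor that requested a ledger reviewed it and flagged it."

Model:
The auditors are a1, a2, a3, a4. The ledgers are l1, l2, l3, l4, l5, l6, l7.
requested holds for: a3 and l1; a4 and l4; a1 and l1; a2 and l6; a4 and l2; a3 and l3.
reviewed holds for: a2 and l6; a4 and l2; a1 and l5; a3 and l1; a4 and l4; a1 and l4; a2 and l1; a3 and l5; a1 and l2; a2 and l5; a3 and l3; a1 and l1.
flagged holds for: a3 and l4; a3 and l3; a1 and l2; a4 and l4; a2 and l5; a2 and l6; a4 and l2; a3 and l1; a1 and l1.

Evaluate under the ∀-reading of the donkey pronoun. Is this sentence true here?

True

"it" takes "a ledger" as antecedent — a donkey pronoun bound across the clause boundary.
Strong reading: for every (a,l) with requested(a,l), reviewed(a,l) ∧ flagged(a,l).
Restrictor pairs: (a1,l1) ✓  (a2,l6) ✓  (a3,l1) ✓  (a3,l3) ✓  (a4,l2) ✓  (a4,l4) ✓
Every restrictor pair satisfies the scope.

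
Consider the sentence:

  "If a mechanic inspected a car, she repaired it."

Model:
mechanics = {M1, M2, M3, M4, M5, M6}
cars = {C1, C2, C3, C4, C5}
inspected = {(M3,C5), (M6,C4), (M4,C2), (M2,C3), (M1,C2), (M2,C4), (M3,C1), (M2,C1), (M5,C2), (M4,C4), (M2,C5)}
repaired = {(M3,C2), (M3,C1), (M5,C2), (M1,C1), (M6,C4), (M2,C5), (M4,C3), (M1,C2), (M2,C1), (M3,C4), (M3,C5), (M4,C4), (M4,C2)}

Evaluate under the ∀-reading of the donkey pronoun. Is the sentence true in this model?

False

"it" takes "a car" as antecedent — a donkey pronoun bound across the clause boundary.
Strong reading: for every (m,c) with inspected(m,c), repaired(m,c).
Restrictor pairs: (M1,C2) ✓  (M2,C1) ✓  (M2,C3) ✗  (M2,C4) ✗  (M2,C5) ✓  (M3,C1) ✓  (M3,C5) ✓  (M4,C2) ✓  (M4,C4) ✓  (M5,C2) ✓  (M6,C4) ✓
Counterexample: (M2,C3) is in inspected but fails the scope.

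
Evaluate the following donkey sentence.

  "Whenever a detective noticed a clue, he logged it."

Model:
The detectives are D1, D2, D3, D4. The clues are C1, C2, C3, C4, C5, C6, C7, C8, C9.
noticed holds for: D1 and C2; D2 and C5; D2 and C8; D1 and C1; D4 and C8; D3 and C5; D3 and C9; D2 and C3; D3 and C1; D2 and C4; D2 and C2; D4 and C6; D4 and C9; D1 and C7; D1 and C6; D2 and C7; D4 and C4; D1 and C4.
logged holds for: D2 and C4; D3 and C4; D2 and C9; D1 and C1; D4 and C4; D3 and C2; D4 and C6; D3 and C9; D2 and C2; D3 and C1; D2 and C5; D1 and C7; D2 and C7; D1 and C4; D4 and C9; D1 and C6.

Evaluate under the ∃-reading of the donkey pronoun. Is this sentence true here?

True

"it" takes "a clue" as antecedent — a donkey pronoun bound across the clause boundary.
Weak reading: every detective d with some noticed-clue has at least one noticed-clue c such that logged(d,c).
Per detective: D1:✓  D2:✓  D3:✓  D4:✓
Every detective in the restrictor has a witness.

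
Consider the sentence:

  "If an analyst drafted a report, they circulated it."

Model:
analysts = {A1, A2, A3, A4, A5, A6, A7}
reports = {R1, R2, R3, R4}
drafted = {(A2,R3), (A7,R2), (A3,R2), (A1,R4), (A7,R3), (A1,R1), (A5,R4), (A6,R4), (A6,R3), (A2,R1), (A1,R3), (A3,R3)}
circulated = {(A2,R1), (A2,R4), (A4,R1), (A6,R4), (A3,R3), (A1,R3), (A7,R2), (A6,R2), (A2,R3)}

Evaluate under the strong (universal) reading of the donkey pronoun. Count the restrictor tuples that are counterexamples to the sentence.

6

"it" takes "a report" as antecedent — a donkey pronoun bound across the clause boundary.
Strong reading: for every (a,r) with drafted(a,r), circulated(a,r).
Restrictor pairs: (A1,R1) ✗  (A1,R3) ✓  (A1,R4) ✗  (A2,R1) ✓  (A2,R3) ✓  (A3,R2) ✗  (A3,R3) ✓  (A5,R4) ✗  (A6,R3) ✗  (A6,R4) ✓  (A7,R2) ✓  (A7,R3) ✗
Counterexamples (restrictor pairs failing the scope): 6.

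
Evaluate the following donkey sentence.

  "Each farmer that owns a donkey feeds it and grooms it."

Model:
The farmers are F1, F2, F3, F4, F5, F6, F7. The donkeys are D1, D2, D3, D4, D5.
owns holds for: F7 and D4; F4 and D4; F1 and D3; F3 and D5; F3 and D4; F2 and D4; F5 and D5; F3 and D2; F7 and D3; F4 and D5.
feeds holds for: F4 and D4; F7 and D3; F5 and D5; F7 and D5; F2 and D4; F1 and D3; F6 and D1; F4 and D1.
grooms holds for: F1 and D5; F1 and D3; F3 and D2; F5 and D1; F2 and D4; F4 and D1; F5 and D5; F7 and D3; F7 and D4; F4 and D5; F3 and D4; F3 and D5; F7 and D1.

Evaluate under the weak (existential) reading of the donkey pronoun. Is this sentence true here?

"it" takes "a donkey" as antecedent — a donkey pronoun bound across the clause boundary.
Weak reading: every farmer f with some owns-donkey has at least one owns-donkey d such that feeds(f,d) ∧ grooms(f,d).
Per farmer: F1:✓  F2:✓  F3:✗  F4:✗  F5:✓  F7:✓
F3 has no witness among its owns-donkeys.

False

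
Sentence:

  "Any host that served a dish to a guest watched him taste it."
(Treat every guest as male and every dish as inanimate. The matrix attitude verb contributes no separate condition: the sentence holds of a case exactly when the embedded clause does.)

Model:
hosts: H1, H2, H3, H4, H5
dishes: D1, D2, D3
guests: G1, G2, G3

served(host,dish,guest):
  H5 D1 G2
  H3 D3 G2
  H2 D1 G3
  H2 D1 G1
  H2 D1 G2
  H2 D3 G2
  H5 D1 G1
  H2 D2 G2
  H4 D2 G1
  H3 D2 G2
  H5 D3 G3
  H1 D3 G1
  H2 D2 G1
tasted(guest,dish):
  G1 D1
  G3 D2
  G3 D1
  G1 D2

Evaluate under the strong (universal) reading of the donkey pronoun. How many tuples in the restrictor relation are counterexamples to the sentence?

"him" takes "a guest" as antecedent and "it" takes "a dish"; both are donkey pronouns co-varying with the restrictor.
Strong reading: for every (h,d,g) with served(h,d,g), tasted(g,d).
Restrictor triples: (H1,D3,G1)→tasted(G1,D3) ✗  (H2,D1,G1)→tasted(G1,D1) ✓  (H2,D1,G2)→tasted(G2,D1) ✗  (H2,D1,G3)→tasted(G3,D1) ✓  (H2,D2,G1)→tasted(G1,D2) ✓  (H2,D2,G2)→tasted(G2,D2) ✗  (H2,D3,G2)→tasted(G2,D3) ✗  (H3,D2,G2)→tasted(G2,D2) ✗  (H3,D3,G2)→tasted(G2,D3) ✗  (H4,D2,G1)→tasted(G1,D2) ✓  (H5,D1,G1)→tasted(G1,D1) ✓  (H5,D1,G2)→tasted(G2,D1) ✗  (H5,D3,G3)→tasted(G3,D3) ✗
Counterexamples (restrictor triples failing the scope): 8.

8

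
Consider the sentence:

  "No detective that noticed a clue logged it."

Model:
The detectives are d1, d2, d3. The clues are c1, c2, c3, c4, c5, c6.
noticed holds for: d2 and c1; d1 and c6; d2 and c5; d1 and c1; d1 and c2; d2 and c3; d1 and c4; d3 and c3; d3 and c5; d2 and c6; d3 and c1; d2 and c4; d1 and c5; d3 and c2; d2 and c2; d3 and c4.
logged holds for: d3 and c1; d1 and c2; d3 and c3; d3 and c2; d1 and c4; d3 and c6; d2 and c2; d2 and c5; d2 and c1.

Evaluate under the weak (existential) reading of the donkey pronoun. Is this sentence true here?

False

"it" takes "a clue" as antecedent — a donkey pronoun bound across the clause boundary.
Truth condition: for no (d,c) with noticed(d,c) does logged(d,c) hold.
Restrictor pairs — does the scope hold? (d1,c1):fails  (d1,c2):holds  (d1,c4):holds  (d1,c5):fails  (d1,c6):fails  (d2,c1):holds  (d2,c2):holds  (d2,c3):fails  (d2,c4):fails  (d2,c5):holds  (d2,c6):fails  (d3,c1):holds  (d3,c2):holds  (d3,c3):holds  (d3,c4):fails  (d3,c5):fails
Scope holds for 8 pair(s), so the sentence is false.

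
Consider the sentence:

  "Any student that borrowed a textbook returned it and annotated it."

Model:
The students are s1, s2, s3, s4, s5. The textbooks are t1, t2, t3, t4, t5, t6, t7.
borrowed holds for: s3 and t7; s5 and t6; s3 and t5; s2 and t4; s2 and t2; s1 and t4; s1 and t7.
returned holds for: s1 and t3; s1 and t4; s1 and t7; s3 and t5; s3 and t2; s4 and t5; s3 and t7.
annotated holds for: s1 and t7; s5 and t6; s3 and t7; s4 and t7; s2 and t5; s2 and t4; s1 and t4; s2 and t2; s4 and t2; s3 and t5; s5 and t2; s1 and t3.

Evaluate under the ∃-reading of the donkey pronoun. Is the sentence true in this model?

False

"it" takes "a textbook" as antecedent — a donkey pronoun bound across the clause boundary.
Weak reading: every student s with some borrowed-textbook has at least one borrowed-textbook t such that returned(s,t) ∧ annotated(s,t).
Per student: s1:✓  s2:✗  s3:✓  s5:✗
s2 has no witness among its borrowed-textbooks.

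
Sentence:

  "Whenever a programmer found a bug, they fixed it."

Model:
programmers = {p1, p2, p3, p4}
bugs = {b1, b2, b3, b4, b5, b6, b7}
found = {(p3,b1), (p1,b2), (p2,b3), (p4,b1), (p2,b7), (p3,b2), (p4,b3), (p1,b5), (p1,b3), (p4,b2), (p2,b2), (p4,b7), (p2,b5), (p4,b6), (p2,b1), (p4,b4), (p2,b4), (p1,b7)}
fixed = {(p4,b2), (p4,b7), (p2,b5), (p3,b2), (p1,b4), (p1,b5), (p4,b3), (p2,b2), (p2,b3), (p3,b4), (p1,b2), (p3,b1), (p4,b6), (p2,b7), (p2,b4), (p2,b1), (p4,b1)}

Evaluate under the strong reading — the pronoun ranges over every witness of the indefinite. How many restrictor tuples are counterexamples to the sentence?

3

"it" takes "a bug" as antecedent — a donkey pronoun bound across the clause boundary.
Strong reading: for every (p,b) with found(p,b), fixed(p,b).
Restrictor pairs: (p1,b2) ✓  (p1,b3) ✗  (p1,b5) ✓  (p1,b7) ✗  (p2,b1) ✓  (p2,b2) ✓  (p2,b3) ✓  (p2,b4) ✓  (p2,b5) ✓  (p2,b7) ✓  (p3,b1) ✓  (p3,b2) ✓  (p4,b1) ✓  (p4,b2) ✓  (p4,b3) ✓  (p4,b4) ✗  (p4,b6) ✓  (p4,b7) ✓
Counterexamples (restrictor pairs failing the scope): 3.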